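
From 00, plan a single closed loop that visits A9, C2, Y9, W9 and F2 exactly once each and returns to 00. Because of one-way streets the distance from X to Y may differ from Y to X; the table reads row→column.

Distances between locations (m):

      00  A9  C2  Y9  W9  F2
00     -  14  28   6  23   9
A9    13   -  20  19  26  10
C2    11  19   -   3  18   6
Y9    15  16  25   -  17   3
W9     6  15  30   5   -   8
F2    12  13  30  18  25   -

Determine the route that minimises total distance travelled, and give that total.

66 m — the shortest possible round trip.

00→A9→C2→Y9→W9→F2→00: 14+20+3+17+8+12 = 74
00→A9→C2→Y9→F2→W9→00: 14+20+3+3+25+6 = 71
00→A9→C2→W9→Y9→F2→00: 14+20+18+5+3+12 = 72
00→A9→C2→W9→F2→Y9→00: 14+20+18+8+18+15 = 93
00→A9→C2→F2→Y9→W9→00: 14+20+6+18+17+6 = 81
00→A9→C2→F2→W9→Y9→00: 14+20+6+25+5+15 = 85
00→A9→Y9→C2→W9→F2→00: 14+19+25+18+8+12 = 96
00→A9→Y9→C2→F2→W9→00: 14+19+25+6+25+6 = 95
00→A9→Y9→W9→C2→F2→00: 14+19+17+30+6+12 = 98
00→A9→Y9→W9→F2→C2→00: 14+19+17+8+30+11 = 99
00→A9→Y9→F2→C2→W9→00: 14+19+3+30+18+6 = 90
00→A9→Y9→F2→W9→C2→00: 14+19+3+25+30+11 = 102
00→A9→W9→C2→Y9→F2→00: 14+26+30+3+3+12 = 88
00→A9→W9→C2→F2→Y9→00: 14+26+30+6+18+15 = 109
… (106 more)
00→Y9→F2→A9→C2→W9→00: 6+3+13+20+18+6 = 66  ← best
The minimum is 66.
One optimal route: 00 → Y9 → F2 → A9 → C2 → W9 → 00.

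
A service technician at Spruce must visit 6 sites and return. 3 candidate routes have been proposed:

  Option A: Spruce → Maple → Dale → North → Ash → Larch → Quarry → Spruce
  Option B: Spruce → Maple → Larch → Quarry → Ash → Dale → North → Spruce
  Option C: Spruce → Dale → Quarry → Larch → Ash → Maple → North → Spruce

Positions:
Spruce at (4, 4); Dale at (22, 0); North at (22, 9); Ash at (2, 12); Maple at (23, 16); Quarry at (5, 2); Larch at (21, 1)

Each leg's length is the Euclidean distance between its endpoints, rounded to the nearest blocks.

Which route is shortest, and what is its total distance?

Shortest is Option A, total 107 blocks.

Option A: 22 + 16 + 9 + 20 + 22 + 16 + 2 = 107
Option B: 22 + 15 + 16 + 10 + 23 + 9 + 19 = 114
Option C: 18 + 17 + 16 + 22 + 21 + 7 + 19 = 120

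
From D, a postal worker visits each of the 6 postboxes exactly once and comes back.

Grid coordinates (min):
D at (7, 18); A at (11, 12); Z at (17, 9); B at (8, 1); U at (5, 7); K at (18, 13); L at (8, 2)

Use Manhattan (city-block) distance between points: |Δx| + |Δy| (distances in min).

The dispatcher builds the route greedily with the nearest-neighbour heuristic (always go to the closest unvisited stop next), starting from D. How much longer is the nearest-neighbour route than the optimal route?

2 min longer than the optimal tour.

D: A=10, U=13, K=16, L=17, B=18, Z=19 ⇒ A
A: K=8, Z=9, U=11, L=13, B=14 ⇒ K
K: Z=5, U=19, L=21, B=22 ⇒ Z
Z: U=14, L=16, B=17 ⇒ U
U: L=8, B=9 ⇒ L
L: B=1 ⇒ B
NN route D → A → K → Z → U → L → B → D costs 64.
Optimal: D → A → K → Z → B → L → U → D costs 62 (by enumerating all 360 distinct tours).
Excess = 64 − 62 = 2.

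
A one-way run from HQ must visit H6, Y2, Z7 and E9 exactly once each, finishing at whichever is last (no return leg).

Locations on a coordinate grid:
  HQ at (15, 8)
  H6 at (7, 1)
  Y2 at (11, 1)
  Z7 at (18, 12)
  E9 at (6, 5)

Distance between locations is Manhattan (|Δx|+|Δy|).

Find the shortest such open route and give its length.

There are 4! = 24 possible orderings.
HQ - H6 - Y2 - Z7 - E9: 15+4+18+19 = 56
HQ - H6 - Y2 - E9 - Z7: 15+4+9+19 = 47
HQ - H6 - Z7 - Y2 - E9: 15+22+18+9 = 64
HQ - H6 - Z7 - E9 - Y2: 15+22+19+9 = 65
HQ - H6 - E9 - Y2 - Z7: 15+5+9+18 = 47
HQ - H6 - E9 - Z7 - Y2: 15+5+19+18 = 57
HQ - Y2 - H6 - Z7 - E9: 11+4+22+19 = 56
HQ - Y2 - H6 - E9 - Z7: 11+4+5+19 = 39
HQ - Y2 - Z7 - H6 - E9: 11+18+22+5 = 56
HQ - Y2 - Z7 - E9 - H6: 11+18+19+5 = 53
HQ - Y2 - E9 - H6 - Z7: 11+9+5+22 = 47
HQ - Y2 - E9 - Z7 - H6: 11+9+19+22 = 61
HQ - Z7 - H6 - Y2 - E9: 7+22+4+9 = 42
HQ - Z7 - H6 - E9 - Y2: 7+22+5+9 = 43
… (10 more)
HQ - Z7 - Y2 - H6 - E9: 7+18+4+5 = 34  ← best
The minimum is 34.
One shortest path: HQ → Z7 → Y2 → H6 → E9.

Minimum one-way distance = 34.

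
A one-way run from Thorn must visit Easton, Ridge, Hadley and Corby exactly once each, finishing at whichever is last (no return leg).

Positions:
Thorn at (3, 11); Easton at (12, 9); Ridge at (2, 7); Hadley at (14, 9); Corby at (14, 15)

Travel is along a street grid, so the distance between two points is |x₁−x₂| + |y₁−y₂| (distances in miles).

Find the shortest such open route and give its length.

There are 4! = 24 possible orderings.
Thorn → Easton → Ridge → Hadley → Corby: 11+12+14+6 = 43
Thorn → Easton → Ridge → Corby → Hadley: 11+12+20+6 = 49
Thorn → Easton → Hadley → Ridge → Corby: 11+2+14+20 = 47
Thorn → Easton → Hadley → Corby → Ridge: 11+2+6+20 = 39
Thorn → Easton → Corby → Ridge → Hadley: 11+8+20+14 = 53
Thorn → Easton → Corby → Hadley → Ridge: 11+8+6+14 = 39
Thorn → Ridge → Easton → Hadley → Corby: 5+12+2+6 = 25
Thorn → Ridge → Easton → Corby → Hadley: 5+12+8+6 = 31
Thorn → Ridge → Hadley → Easton → Corby: 5+14+2+8 = 29
Thorn → Ridge → Hadley → Corby → Easton: 5+14+6+8 = 33
Thorn → Ridge → Corby → Easton → Hadley: 5+20+8+2 = 35
Thorn → Ridge → Corby → Hadley → Easton: 5+20+6+2 = 33
Thorn → Hadley → Easton → Ridge → Corby: 13+2+12+20 = 47
Thorn → Hadley → Easton → Corby → Ridge: 13+2+8+20 = 43
… (10 more)
The minimum is 25.
One shortest path: Thorn → Ridge → Easton → Hadley → Corby.

25 miles — the minimum one-way total.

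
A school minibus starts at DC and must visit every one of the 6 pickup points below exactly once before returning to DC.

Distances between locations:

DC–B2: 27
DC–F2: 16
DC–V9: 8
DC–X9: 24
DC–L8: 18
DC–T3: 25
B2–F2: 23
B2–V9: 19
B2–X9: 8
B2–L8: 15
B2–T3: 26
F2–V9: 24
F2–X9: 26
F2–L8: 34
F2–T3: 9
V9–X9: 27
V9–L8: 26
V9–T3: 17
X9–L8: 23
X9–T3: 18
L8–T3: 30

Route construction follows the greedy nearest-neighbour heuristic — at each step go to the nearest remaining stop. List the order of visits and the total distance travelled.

DC → [V9:8 / F2:16 / L8:18 / X9:24 / T3:25 / B2:27] → V9 (8)
V9 → [T3:17 / B2:19 / F2:24 / L8:26 / X9:27] → T3 (17)
T3 → [F2:9 / X9:18 / B2:26 / L8:30] → F2 (9)
F2 → [B2:23 / X9:26 / L8:34] → B2 (23)
B2 → [X9:8 / L8:15] → X9 (8)
X9 → [L8:23] → L8 (23)
Return L8→DC: 18.
Total = 8 + 17 + 9 + 23 + 8 + 23 + 18 = 106.

Total distance 106 via the nearest-neighbour route DC → V9 → T3 → F2 → B2 → X9 → L8 → DC.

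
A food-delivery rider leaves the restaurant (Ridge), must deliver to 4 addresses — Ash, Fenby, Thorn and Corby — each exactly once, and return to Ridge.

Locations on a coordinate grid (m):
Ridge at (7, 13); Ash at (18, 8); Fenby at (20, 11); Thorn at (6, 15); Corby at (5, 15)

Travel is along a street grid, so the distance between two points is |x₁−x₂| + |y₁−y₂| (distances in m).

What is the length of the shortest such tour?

44 m — the shortest possible round trip.

Ridge → Ash → Fenby → Thorn → Corby → Ridge: 16+5+18+1+4 = 44
Ridge → Ash → Fenby → Corby → Thorn → Ridge: 16+5+19+1+3 = 44
Ridge → Ash → Thorn → Fenby → Corby → Ridge: 16+19+18+19+4 = 76
Ridge → Ash → Thorn → Corby → Fenby → Ridge: 16+19+1+19+15 = 70
Ridge → Ash → Corby → Fenby → Thorn → Ridge: 16+20+19+18+3 = 76
Ridge → Ash → Corby → Thorn → Fenby → Ridge: 16+20+1+18+15 = 70
Ridge → Fenby → Ash → Thorn → Corby → Ridge: 15+5+19+1+4 = 44
Ridge → Fenby → Ash → Corby → Thorn → Ridge: 15+5+20+1+3 = 44
Ridge → Fenby → Thorn → Ash → Corby → Ridge: 15+18+19+20+4 = 76
Ridge → Fenby → Corby → Ash → Thorn → Ridge: 15+19+20+19+3 = 76
Ridge → Thorn → Ash → Fenby → Corby → Ridge: 3+19+5+19+4 = 50
Ridge → Thorn → Fenby → Ash → Corby → Ridge: 3+18+5+20+4 = 50
The minimum is 44.
One optimal route: Ridge → Ash → Fenby → Thorn → Corby → Ridge (or its reverse).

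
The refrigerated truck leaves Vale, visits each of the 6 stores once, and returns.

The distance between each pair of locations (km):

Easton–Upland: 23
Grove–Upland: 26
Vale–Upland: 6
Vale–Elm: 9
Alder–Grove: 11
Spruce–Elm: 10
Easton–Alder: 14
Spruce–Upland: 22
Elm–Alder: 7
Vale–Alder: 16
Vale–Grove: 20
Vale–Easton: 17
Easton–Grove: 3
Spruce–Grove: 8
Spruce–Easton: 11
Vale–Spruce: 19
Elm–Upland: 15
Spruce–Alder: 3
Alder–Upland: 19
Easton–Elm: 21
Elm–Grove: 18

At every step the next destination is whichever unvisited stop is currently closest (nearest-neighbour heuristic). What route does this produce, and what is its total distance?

Total distance 59 km via the nearest-neighbour route Vale → Upland → Elm → Alder → Spruce → Grove → Easton → Vale.

At Vale the remaining stops are Upland 6, Elm 9, Alder 16, Easton 17, Spruce 19, Grove 20; go to Upland.
At Upland the remaining stops are Elm 15, Alder 19, Spruce 22, Easton 23, Grove 26; go to Elm.
At Elm the remaining stops are Alder 7, Spruce 10, Grove 18, Easton 21; go to Alder.
At Alder the remaining stops are Spruce 3, Grove 11, Easton 14; go to Spruce.
At Spruce the remaining stops are Grove 8, Easton 11; go to Grove.
At Grove the remaining stops are Easton 3; go to Easton.
Return Easton→Vale: 17.
Total = 6 + 15 + 7 + 3 + 8 + 3 + 17 = 59.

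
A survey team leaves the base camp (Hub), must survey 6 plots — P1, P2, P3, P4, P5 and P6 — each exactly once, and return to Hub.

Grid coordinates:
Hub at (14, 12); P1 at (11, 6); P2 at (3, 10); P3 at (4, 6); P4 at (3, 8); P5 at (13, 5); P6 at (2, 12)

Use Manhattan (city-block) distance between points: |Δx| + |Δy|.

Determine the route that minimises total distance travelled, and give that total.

38 — the shortest possible round trip.

There are 360 distinct closed tours to check (reversals are equivalent).
Hub→P1→P2→P3→P4→P5→P6→Hub: 9+12+5+3+13+18+12 = 72
Hub→P1→P2→P3→P4→P6→P5→Hub: 9+12+5+3+5+18+8 = 60
Hub→P1→P2→P3→P5→P4→P6→Hub: 9+12+5+10+13+5+12 = 66
Hub→P1→P2→P3→P5→P6→P4→Hub: 9+12+5+10+18+5+15 = 74
Hub→P1→P2→P3→P6→P4→P5→Hub: 9+12+5+8+5+13+8 = 60
Hub→P1→P2→P3→P6→P5→P4→Hub: 9+12+5+8+18+13+15 = 80
Hub→P1→P2→P4→P3→P5→P6→Hub: 9+12+2+3+10+18+12 = 66
Hub→P1→P2→P4→P3→P6→P5→Hub: 9+12+2+3+8+18+8 = 60
… (352 more)
Hub→P5→P1→P3→P4→P2→P6→Hub: 8+3+7+3+2+3+12 = 38  ← best
The minimum is 38.
One optimal route: Hub → P5 → P1 → P3 → P4 → P2 → P6 → Hub (or its reverse).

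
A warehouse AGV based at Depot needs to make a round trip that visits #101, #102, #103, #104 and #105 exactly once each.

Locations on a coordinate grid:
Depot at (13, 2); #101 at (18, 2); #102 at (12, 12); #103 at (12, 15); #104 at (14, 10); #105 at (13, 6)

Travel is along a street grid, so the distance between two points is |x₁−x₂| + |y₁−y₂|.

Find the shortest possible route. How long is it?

38 — the shortest possible round trip.

Depot → #101 → #102 → #103 → #104 → #105 → Depot: 5+16+3+7+5+4 = 40
Depot → #101 → #102 → #103 → #105 → #104 → Depot: 5+16+3+10+5+9 = 48
Depot → #101 → #102 → #104 → #103 → #105 → Depot: 5+16+4+7+10+4 = 46
Depot → #101 → #102 → #104 → #105 → #103 → Depot: 5+16+4+5+10+14 = 54
Depot → #101 → #102 → #105 → #103 → #104 → Depot: 5+16+7+10+7+9 = 54
Depot → #101 → #102 → #105 → #104 → #103 → Depot: 5+16+7+5+7+14 = 54
Depot → #101 → #103 → #102 → #104 → #105 → Depot: 5+19+3+4+5+4 = 40
Depot → #101 → #103 → #102 → #105 → #104 → Depot: 5+19+3+7+5+9 = 48
Depot → #101 → #103 → #104 → #102 → #105 → Depot: 5+19+7+4+7+4 = 46
Depot → #101 → #103 → #104 → #105 → #102 → Depot: 5+19+7+5+7+11 = 54
Depot → #101 → #103 → #105 → #102 → #104 → Depot: 5+19+10+7+4+9 = 54
Depot → #101 → #103 → #105 → #104 → #102 → Depot: 5+19+10+5+4+11 = 54
Depot → #101 → #104 → #102 → #103 → #105 → Depot: 5+12+4+3+10+4 = 38
Depot → #101 → #104 → #102 → #105 → #103 → Depot: 5+12+4+7+10+14 = 52
… (46 more)
The minimum is 38.
One optimal route: Depot → #101 → #104 → #102 → #103 → #105 → Depot (or its reverse).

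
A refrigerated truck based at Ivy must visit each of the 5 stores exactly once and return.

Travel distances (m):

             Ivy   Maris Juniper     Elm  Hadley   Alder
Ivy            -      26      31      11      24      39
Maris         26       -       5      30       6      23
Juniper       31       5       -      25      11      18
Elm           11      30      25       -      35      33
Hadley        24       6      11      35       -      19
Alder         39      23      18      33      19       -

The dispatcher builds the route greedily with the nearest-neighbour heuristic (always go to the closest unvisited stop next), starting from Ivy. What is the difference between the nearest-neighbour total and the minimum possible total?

From Ivy: Elm=11, Hadley=24, Maris=26, Juniper=31, Alder=39 → choose Elm (11).
From Elm: Juniper=25, Maris=30, Alder=33, Hadley=35 → choose Juniper (25).
From Juniper: Maris=5, Hadley=11, Alder=18 → choose Maris (5).
From Maris: Hadley=6, Alder=23 → choose Hadley (6).
From Hadley: Alder=19 → choose Alder (19).
NN route Ivy → Elm → Juniper → Maris → Hadley → Alder → Ivy costs 105.
Optimal: Ivy → Elm → Alder → Juniper → Maris → Hadley → Ivy costs 97 (by enumerating all 60 distinct tours).
Excess = 105 − 97 = 8.

8 m longer than the optimal tour.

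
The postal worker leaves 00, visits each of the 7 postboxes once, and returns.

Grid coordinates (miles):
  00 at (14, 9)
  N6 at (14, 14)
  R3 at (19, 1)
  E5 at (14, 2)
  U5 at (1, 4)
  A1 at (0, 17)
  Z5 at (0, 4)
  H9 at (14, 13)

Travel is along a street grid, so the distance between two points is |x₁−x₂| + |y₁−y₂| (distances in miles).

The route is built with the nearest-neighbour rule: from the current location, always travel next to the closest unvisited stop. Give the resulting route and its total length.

Nearest-neighbour total = 80 miles; route 00 → H9 → N6 → E5 → R3 → U5 → Z5 → A1 → 00.

At 00 the remaining stops are H9 4, N6 5, E5 7, R3 13, U5 18, Z5 19, A1 22; go to H9.
At H9 the remaining stops are N6 1, E5 11, R3 17, A1 18, U5 22, Z5 23; go to N6.
At N6 the remaining stops are E5 12, A1 17, R3 18, U5 23, Z5 24; go to E5.
At E5 the remaining stops are R3 6, U5 15, Z5 16, A1 29; go to R3.
At R3 the remaining stops are U5 21, Z5 22, A1 35; go to U5.
At U5 the remaining stops are Z5 1, A1 14; go to Z5.
At Z5 the remaining stops are A1 13; go to A1.
Return A1→00: 22.
Total = 4 + 1 + 12 + 6 + 21 + 1 + 13 + 22 = 80.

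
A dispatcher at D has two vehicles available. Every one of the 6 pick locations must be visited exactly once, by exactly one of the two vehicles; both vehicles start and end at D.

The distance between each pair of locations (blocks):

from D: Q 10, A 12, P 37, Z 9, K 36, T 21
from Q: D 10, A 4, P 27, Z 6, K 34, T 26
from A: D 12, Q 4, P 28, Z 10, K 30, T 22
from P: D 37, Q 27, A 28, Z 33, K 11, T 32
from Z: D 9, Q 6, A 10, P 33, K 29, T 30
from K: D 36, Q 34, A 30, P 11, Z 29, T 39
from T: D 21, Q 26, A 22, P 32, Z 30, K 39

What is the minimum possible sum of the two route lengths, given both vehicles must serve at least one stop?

Try each way of splitting the stops between the two vehicles (each non-empty) and, for each split, find the best tour for each vehicle:
  {Q} + {A, P, Z, K, T}: 20 + 113 = 133
  {A} + {Q, P, Z, K, T}: 24 + 109 = 133
  {Q, A} + {P, Z, K, T}: 26 + 102 = 128
  {P} + {Q, A, Z, K, T}: 74 + 109 = 183
  {Q, P} + {A, Z, K, T}: 74 + 109 = 183
  {A, P} + {Q, Z, K, T}: 77 + 105 = 182
  … (31 splits in total)
  {Z} + {Q, A, P, K, T}: 18 + 108 = 126  ← best
Best: vehicle 1 D → Z → D = 18; vehicle 2 D → Q → A → K → P → T → D = 108; combined 126.

Minimum combined distance: 126 blocks.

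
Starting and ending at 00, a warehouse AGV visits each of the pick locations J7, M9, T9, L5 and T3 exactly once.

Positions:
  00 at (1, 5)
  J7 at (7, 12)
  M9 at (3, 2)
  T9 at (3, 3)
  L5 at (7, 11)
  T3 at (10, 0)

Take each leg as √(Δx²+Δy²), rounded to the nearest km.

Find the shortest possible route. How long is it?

With 5 stops there are 5!/2 = 60 distinct round trips (a route and its reverse cost the same).
00 - J7 - M9 - T9 - L5 - T3 - 00: 9+11+1+9+11+10 = 51
00 - J7 - M9 - T9 - T3 - L5 - 00: 9+11+1+8+11+8 = 48
00 - J7 - M9 - L5 - T9 - T3 - 00: 9+11+10+9+8+10 = 57
00 - J7 - M9 - L5 - T3 - T9 - 00: 9+11+10+11+8+3 = 52
00 - J7 - M9 - T3 - T9 - L5 - 00: 9+11+7+8+9+8 = 52
00 - J7 - M9 - T3 - L5 - T9 - 00: 9+11+7+11+9+3 = 50
00 - J7 - T9 - M9 - L5 - T3 - 00: 9+10+1+10+11+10 = 51
00 - J7 - T9 - M9 - T3 - L5 - 00: 9+10+1+7+11+8 = 46
00 - J7 - T9 - L5 - M9 - T3 - 00: 9+10+9+10+7+10 = 55
00 - J7 - T9 - L5 - T3 - M9 - 00: 9+10+9+11+7+4 = 50
00 - J7 - T9 - T3 - M9 - L5 - 00: 9+10+8+7+10+8 = 52
00 - J7 - T9 - T3 - L5 - M9 - 00: 9+10+8+11+10+4 = 52
00 - J7 - L5 - M9 - T9 - T3 - 00: 9+1+10+1+8+10 = 39
00 - J7 - L5 - M9 - T3 - T9 - 00: 9+1+10+7+8+3 = 38
… (46 more)
00 - J7 - L5 - T3 - M9 - T9 - 00: 9+1+11+7+1+3 = 32  ← best
The minimum is 32.
One optimal route: 00 → J7 → L5 → T3 → M9 → T9 → 00 (or its reverse).

Minimum total distance: 32 km.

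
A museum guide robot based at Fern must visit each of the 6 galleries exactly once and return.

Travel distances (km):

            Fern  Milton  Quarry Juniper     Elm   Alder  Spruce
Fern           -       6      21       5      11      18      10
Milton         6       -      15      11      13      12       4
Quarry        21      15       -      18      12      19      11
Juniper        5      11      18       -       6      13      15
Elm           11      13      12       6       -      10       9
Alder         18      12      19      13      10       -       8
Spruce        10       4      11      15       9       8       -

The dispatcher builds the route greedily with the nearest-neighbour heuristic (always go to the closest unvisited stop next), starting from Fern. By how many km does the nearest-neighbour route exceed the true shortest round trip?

The nearest-neighbour route is 16 km longer than optimal.

From Fern: Juniper=5, Milton=6, Spruce=10, Elm=11, Alder=18, Quarry=21 → choose Juniper (5).
From Juniper: Elm=6, Milton=11, Alder=13, Spruce=15, Quarry=18 → choose Elm (6).
From Elm: Spruce=9, Alder=10, Quarry=12, Milton=13 → choose Spruce (9).
From Spruce: Milton=4, Alder=8, Quarry=11 → choose Milton (4).
From Milton: Alder=12, Quarry=15 → choose Alder (12).
From Alder: Quarry=19 → choose Quarry (19).
NN route Fern → Juniper → Elm → Spruce → Milton → Alder → Quarry → Fern costs 76.
Optimal: Fern → Milton → Alder → Spruce → Quarry → Elm → Juniper → Fern costs 60 (by enumerating all 360 distinct tours).
Excess = 76 − 60 = 16.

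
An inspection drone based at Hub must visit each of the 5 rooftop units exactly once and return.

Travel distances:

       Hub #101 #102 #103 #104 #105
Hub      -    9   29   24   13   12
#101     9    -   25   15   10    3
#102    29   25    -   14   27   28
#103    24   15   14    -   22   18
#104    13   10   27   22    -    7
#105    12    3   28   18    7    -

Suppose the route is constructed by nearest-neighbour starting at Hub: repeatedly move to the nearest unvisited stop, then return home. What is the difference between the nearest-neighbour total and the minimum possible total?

The nearest-neighbour route is 3 longer than optimal.

From Hub: #101=9, #105=12, #104=13, #103=24, #102=29 → choose #101 (9).
From #101: #105=3, #104=10, #103=15, #102=25 → choose #105 (3).
From #105: #104=7, #103=18, #102=28 → choose #104 (7).
From #104: #103=22, #102=27 → choose #103 (22).
From #103: #102=14 → choose #102 (14).
NN route Hub → #101 → #105 → #104 → #103 → #102 → Hub costs 84.
Optimal: Hub → #102 → #103 → #101 → #105 → #104 → Hub costs 81 (by enumerating all 60 distinct tours).
Excess = 84 − 81 = 3.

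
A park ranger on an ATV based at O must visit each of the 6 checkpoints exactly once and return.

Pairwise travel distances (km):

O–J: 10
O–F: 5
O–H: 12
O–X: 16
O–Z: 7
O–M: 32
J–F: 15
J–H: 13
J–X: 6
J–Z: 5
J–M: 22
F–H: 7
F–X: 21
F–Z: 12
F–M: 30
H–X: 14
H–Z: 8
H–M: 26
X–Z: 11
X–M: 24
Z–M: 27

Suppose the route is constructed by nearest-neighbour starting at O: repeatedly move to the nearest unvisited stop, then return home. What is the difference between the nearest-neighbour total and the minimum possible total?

The nearest-neighbour route is 7 km longer than optimal.

From O: F=5, Z=7, J=10, H=12, X=16, M=32 → choose F (5).
From F: H=7, Z=12, J=15, X=21, M=30 → choose H (7).
From H: Z=8, J=13, X=14, M=26 → choose Z (8).
From Z: J=5, X=11, M=27 → choose J (5).
From J: X=6, M=22 → choose X (6).
From X: M=24 → choose M (24).
NN route O → F → H → Z → J → X → M → O costs 87.
Optimal: O → F → H → M → X → J → Z → O costs 80 (by enumerating all 360 distinct tours).
Excess = 87 − 80 = 7.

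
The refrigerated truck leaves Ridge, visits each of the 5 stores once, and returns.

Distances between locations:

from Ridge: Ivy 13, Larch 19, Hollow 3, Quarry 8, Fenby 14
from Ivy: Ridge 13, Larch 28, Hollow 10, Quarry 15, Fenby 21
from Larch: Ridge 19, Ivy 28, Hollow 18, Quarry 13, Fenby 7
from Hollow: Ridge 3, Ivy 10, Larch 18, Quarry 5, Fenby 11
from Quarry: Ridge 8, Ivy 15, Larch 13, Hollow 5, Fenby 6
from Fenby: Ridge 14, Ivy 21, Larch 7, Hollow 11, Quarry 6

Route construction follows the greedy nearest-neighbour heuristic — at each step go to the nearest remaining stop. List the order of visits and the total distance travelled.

Ridge → [Hollow:3 / Quarry:8 / Ivy:13 / Fenby:14 / Larch:19] → Hollow (3)
Hollow → [Quarry:5 / Ivy:10 / Fenby:11 / Larch:18] → Quarry (5)
Quarry → [Fenby:6 / Larch:13 / Ivy:15] → Fenby (6)
Fenby → [Larch:7 / Ivy:21] → Larch (7)
Larch → [Ivy:28] → Ivy (28)
Return Ivy→Ridge: 13.
Total = 3 + 5 + 6 + 7 + 28 + 13 = 62.

62 along Ridge → Hollow → Quarry → Fenby → Larch → Ivy → Ridge.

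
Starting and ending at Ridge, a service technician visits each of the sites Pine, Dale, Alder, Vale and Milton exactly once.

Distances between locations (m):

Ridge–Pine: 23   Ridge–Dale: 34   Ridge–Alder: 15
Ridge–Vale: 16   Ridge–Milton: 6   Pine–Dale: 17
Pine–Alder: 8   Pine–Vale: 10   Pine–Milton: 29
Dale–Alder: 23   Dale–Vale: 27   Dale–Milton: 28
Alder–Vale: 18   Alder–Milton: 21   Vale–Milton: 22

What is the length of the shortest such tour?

Shortest round trip = 91 m.

Ridge-Pine-Dale-Alder-Vale-Milton-Ridge: 23+17+23+18+22+6 = 109
Ridge-Pine-Dale-Alder-Milton-Vale-Ridge: 23+17+23+21+22+16 = 122
Ridge-Pine-Dale-Vale-Alder-Milton-Ridge: 23+17+27+18+21+6 = 112
Ridge-Pine-Dale-Vale-Milton-Alder-Ridge: 23+17+27+22+21+15 = 125
Ridge-Pine-Dale-Milton-Alder-Vale-Ridge: 23+17+28+21+18+16 = 123
Ridge-Pine-Dale-Milton-Vale-Alder-Ridge: 23+17+28+22+18+15 = 123
Ridge-Pine-Alder-Dale-Vale-Milton-Ridge: 23+8+23+27+22+6 = 109
Ridge-Pine-Alder-Dale-Milton-Vale-Ridge: 23+8+23+28+22+16 = 120
Ridge-Pine-Alder-Vale-Dale-Milton-Ridge: 23+8+18+27+28+6 = 110
Ridge-Pine-Alder-Vale-Milton-Dale-Ridge: 23+8+18+22+28+34 = 133
Ridge-Pine-Alder-Milton-Dale-Vale-Ridge: 23+8+21+28+27+16 = 123
Ridge-Pine-Alder-Milton-Vale-Dale-Ridge: 23+8+21+22+27+34 = 135
Ridge-Pine-Vale-Dale-Alder-Milton-Ridge: 23+10+27+23+21+6 = 110
Ridge-Pine-Vale-Dale-Milton-Alder-Ridge: 23+10+27+28+21+15 = 124
… (46 more)
Ridge-Vale-Pine-Alder-Dale-Milton-Ridge: 16+10+8+23+28+6 = 91  ← best
The minimum is 91.
One optimal route: Ridge → Vale → Pine → Alder → Dale → Milton → Ridge (or its reverse).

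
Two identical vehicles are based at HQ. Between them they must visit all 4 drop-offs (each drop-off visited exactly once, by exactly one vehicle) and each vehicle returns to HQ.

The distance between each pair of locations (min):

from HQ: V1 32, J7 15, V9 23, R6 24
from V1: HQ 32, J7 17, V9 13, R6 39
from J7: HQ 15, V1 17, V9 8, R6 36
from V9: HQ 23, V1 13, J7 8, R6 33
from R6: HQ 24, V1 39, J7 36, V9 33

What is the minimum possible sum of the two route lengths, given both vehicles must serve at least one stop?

Check every non-empty split of the stops between the two vehicles; for each half take its own optimal tour:
  {V1} + {J7, V9, R6}: 64 + 80 = 144
  {J7} + {V1, V9, R6}: 30 + 99 = 129
  {V1, J7} + {V9, R6}: 64 + 80 = 144
  {V9} + {V1, J7, R6}: 46 + 95 = 141
  {V1, V9} + {J7, R6}: 68 + 75 = 143
  {J7, V9} + {V1, R6}: 46 + 95 = 141
  … (7 splits in total)
  {V1, J7, V9} + {R6}: 68 + 48 = 116  ← best
Best: vehicle 1 HQ → V1 → V9 → J7 → HQ = 68; vehicle 2 HQ → R6 → HQ = 48; combined 116.

Minimum combined distance: 116 min.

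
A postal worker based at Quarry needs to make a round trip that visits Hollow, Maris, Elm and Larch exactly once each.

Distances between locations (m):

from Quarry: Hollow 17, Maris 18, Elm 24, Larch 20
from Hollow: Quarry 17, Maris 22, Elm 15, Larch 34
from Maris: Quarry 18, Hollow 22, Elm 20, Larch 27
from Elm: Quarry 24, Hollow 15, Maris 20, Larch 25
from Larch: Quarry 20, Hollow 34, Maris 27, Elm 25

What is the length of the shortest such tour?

There are 12 distinct closed tours to check (reversals are equivalent).
Quarry→Hollow→Maris→Elm→Larch→Quarry: 17+22+20+25+20 = 104
Quarry→Hollow→Maris→Larch→Elm→Quarry: 17+22+27+25+24 = 115
Quarry→Hollow→Elm→Maris→Larch→Quarry: 17+15+20+27+20 = 99
Quarry→Hollow→Elm→Larch→Maris→Quarry: 17+15+25+27+18 = 102
Quarry→Hollow→Larch→Maris→Elm→Quarry: 17+34+27+20+24 = 122
Quarry→Hollow→Larch→Elm→Maris→Quarry: 17+34+25+20+18 = 114
Quarry→Maris→Hollow→Elm→Larch→Quarry: 18+22+15+25+20 = 100
Quarry→Maris→Hollow→Larch→Elm→Quarry: 18+22+34+25+24 = 123
Quarry→Maris→Elm→Hollow→Larch→Quarry: 18+20+15+34+20 = 107
Quarry→Maris→Larch→Hollow→Elm→Quarry: 18+27+34+15+24 = 118
Quarry→Elm→Hollow→Maris→Larch→Quarry: 24+15+22+27+20 = 108
Quarry→Elm→Maris→Hollow→Larch→Quarry: 24+20+22+34+20 = 120
The minimum is 99.
One optimal route: Quarry → Hollow → Elm → Maris → Larch → Quarry (or its reverse).

Minimum total distance: 99 m.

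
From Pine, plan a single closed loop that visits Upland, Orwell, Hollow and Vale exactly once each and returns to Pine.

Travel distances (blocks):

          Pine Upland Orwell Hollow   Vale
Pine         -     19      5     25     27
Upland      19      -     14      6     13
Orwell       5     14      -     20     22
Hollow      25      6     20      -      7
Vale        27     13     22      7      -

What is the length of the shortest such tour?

Shortest round trip = 59 blocks.

With 4 stops there are 4!/2 = 12 distinct round trips (a route and its reverse cost the same).
Pine - Upland - Orwell - Hollow - Vale - Pine: 19+14+20+7+27 = 87
Pine - Upland - Orwell - Vale - Hollow - Pine: 19+14+22+7+25 = 87
Pine - Upland - Hollow - Orwell - Vale - Pine: 19+6+20+22+27 = 94
Pine - Upland - Hollow - Vale - Orwell - Pine: 19+6+7+22+5 = 59
Pine - Upland - Vale - Orwell - Hollow - Pine: 19+13+22+20+25 = 99
Pine - Upland - Vale - Hollow - Orwell - Pine: 19+13+7+20+5 = 64
Pine - Orwell - Upland - Hollow - Vale - Pine: 5+14+6+7+27 = 59
Pine - Orwell - Upland - Vale - Hollow - Pine: 5+14+13+7+25 = 64
Pine - Orwell - Hollow - Upland - Vale - Pine: 5+20+6+13+27 = 71
Pine - Orwell - Vale - Upland - Hollow - Pine: 5+22+13+6+25 = 71
Pine - Hollow - Upland - Orwell - Vale - Pine: 25+6+14+22+27 = 94
Pine - Hollow - Orwell - Upland - Vale - Pine: 25+20+14+13+27 = 99
The minimum is 59.
One optimal route: Pine → Upland → Hollow → Vale → Orwell → Pine (or its reverse).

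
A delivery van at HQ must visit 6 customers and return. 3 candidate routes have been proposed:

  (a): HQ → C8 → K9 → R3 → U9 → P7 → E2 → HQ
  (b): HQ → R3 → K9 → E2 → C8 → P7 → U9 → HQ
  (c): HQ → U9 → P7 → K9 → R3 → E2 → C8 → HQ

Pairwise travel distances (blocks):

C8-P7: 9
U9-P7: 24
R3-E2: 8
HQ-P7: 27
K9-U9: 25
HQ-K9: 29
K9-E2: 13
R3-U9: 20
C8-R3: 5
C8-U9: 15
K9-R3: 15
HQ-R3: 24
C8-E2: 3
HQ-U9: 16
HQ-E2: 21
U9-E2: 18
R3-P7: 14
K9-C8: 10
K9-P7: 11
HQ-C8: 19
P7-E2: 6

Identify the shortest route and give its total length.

Shortest is (c), total 96 blocks.

(a): 19 + 10 + 15 + 20 + 24 + 6 + 21 = 115
(b): 24 + 15 + 13 + 3 + 9 + 24 + 16 = 104
(c): 16 + 24 + 11 + 15 + 8 + 3 + 19 = 96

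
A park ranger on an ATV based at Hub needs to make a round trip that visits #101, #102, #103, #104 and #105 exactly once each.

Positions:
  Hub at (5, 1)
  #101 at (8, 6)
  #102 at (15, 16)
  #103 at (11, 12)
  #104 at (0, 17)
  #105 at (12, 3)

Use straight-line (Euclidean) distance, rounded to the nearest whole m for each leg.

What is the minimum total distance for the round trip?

Minimum total distance: 57 m.

Hub-#101-#102-#103-#104-#105-Hub: 6+12+6+12+18+7 = 61
Hub-#101-#102-#103-#105-#104-Hub: 6+12+6+9+18+17 = 68
Hub-#101-#102-#104-#103-#105-Hub: 6+12+15+12+9+7 = 61
Hub-#101-#102-#104-#105-#103-Hub: 6+12+15+18+9+13 = 73
Hub-#101-#102-#105-#103-#104-Hub: 6+12+13+9+12+17 = 69
Hub-#101-#102-#105-#104-#103-Hub: 6+12+13+18+12+13 = 74
Hub-#101-#103-#102-#104-#105-Hub: 6+7+6+15+18+7 = 59
Hub-#101-#103-#102-#105-#104-Hub: 6+7+6+13+18+17 = 67
Hub-#101-#103-#104-#102-#105-Hub: 6+7+12+15+13+7 = 60
Hub-#101-#103-#104-#105-#102-Hub: 6+7+12+18+13+18 = 74
Hub-#101-#103-#105-#102-#104-Hub: 6+7+9+13+15+17 = 67
Hub-#101-#103-#105-#104-#102-Hub: 6+7+9+18+15+18 = 73
Hub-#101-#104-#102-#103-#105-Hub: 6+14+15+6+9+7 = 57
Hub-#101-#104-#102-#105-#103-Hub: 6+14+15+13+9+13 = 70
… (46 more)
The minimum is 57.
One optimal route: Hub → #101 → #104 → #102 → #103 → #105 → Hub (or its reverse).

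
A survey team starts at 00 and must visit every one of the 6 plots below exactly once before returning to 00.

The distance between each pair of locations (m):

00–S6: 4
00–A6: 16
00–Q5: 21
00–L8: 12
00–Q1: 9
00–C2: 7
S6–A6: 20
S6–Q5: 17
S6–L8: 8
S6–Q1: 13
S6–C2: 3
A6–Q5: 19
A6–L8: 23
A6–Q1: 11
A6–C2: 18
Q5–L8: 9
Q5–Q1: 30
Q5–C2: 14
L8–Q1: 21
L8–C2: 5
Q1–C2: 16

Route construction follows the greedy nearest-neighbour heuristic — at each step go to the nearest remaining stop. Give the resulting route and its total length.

Total distance 60 m via the nearest-neighbour route 00 → S6 → C2 → L8 → Q5 → A6 → Q1 → 00.

From 00: distances to unvisited — S6=4, C2=7, Q1=9, L8=12, A6=16, Q5=21. Nearest is S6 (4).
From S6: distances to unvisited — C2=3, L8=8, Q1=13, Q5=17, A6=20. Nearest is C2 (3).
From C2: distances to unvisited — L8=5, Q5=14, Q1=16, A6=18. Nearest is L8 (5).
From L8: distances to unvisited — Q5=9, Q1=21, A6=23. Nearest is Q5 (9).
From Q5: distances to unvisited — A6=19, Q1=30. Nearest is A6 (19).
From A6: distances to unvisited — Q1=11. Nearest is Q1 (11).
Return Q1→00: 9.
Total = 4 + 3 + 5 + 9 + 19 + 11 + 9 = 60.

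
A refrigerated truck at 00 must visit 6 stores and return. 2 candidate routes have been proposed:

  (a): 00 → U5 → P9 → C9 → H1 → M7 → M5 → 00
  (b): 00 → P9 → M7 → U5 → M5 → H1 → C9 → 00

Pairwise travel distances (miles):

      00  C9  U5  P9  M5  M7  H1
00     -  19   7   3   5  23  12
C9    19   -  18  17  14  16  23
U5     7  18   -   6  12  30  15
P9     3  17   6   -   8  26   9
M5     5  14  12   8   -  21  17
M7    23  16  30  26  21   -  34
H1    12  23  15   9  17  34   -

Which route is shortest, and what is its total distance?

(a): 7 + 6 + 17 + 23 + 34 + 21 + 5 = 113
(b): 3 + 26 + 30 + 12 + 17 + 23 + 19 = 130

Shortest is (a), total 113 miles.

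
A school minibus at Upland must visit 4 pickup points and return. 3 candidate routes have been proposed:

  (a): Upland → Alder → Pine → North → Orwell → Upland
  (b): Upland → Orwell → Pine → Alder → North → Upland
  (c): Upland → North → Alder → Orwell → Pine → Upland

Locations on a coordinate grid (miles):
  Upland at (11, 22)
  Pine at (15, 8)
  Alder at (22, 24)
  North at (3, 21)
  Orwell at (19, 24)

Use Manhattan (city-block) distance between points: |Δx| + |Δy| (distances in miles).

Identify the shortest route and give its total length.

72 miles — (c) is the shortest.

(a): 13 + 23 + 25 + 19 + 10 = 90
(b): 10 + 20 + 23 + 22 + 9 = 84
(c): 9 + 22 + 3 + 20 + 18 = 72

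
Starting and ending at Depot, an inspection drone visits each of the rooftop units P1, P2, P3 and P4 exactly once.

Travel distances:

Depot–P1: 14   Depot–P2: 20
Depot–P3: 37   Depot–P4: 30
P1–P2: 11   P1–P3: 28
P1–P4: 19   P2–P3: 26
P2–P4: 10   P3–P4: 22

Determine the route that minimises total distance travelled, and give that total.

Depot-P1-P2-P3-P4-Depot: 14+11+26+22+30 = 103
Depot-P1-P2-P4-P3-Depot: 14+11+10+22+37 = 94
Depot-P1-P3-P2-P4-Depot: 14+28+26+10+30 = 108
Depot-P1-P3-P4-P2-Depot: 14+28+22+10+20 = 94
Depot-P1-P4-P2-P3-Depot: 14+19+10+26+37 = 106
Depot-P1-P4-P3-P2-Depot: 14+19+22+26+20 = 101
Depot-P2-P1-P3-P4-Depot: 20+11+28+22+30 = 111
Depot-P2-P1-P4-P3-Depot: 20+11+19+22+37 = 109
Depot-P2-P3-P1-P4-Depot: 20+26+28+19+30 = 123
Depot-P2-P4-P1-P3-Depot: 20+10+19+28+37 = 114
Depot-P3-P1-P2-P4-Depot: 37+28+11+10+30 = 116
Depot-P3-P2-P1-P4-Depot: 37+26+11+19+30 = 123
The minimum is 94.
One optimal route: Depot → P1 → P2 → P4 → P3 → Depot (or its reverse).

94 — the shortest possible round trip.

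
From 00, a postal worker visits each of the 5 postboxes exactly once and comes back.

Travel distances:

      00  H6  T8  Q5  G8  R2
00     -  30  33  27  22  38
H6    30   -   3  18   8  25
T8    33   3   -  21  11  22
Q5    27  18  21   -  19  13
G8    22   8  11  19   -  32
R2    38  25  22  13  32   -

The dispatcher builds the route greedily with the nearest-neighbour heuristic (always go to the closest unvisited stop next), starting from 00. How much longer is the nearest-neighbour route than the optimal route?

From 00: G8=22, Q5=27, H6=30, T8=33, R2=38 → choose G8 (22).
From G8: H6=8, T8=11, Q5=19, R2=32 → choose H6 (8).
From H6: T8=3, Q5=18, R2=25 → choose T8 (3).
From T8: Q5=21, R2=22 → choose Q5 (21).
From Q5: R2=13 → choose R2 (13).
NN route 00 → G8 → H6 → T8 → Q5 → R2 → 00 costs 105.
Optimal: 00 → Q5 → R2 → T8 → H6 → G8 → 00 costs 95 (by enumerating all 60 distinct tours).
Excess = 105 − 95 = 10.

10 longer than the optimal tour.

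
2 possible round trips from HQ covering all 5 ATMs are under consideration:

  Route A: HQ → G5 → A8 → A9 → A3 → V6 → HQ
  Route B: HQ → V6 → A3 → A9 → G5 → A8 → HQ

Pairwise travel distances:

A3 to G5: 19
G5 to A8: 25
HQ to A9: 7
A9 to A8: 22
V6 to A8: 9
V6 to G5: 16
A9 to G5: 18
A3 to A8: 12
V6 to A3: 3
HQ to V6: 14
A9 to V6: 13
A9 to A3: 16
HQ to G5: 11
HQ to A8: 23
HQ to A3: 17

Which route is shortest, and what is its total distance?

Route A: 11 + 25 + 22 + 16 + 3 + 14 = 91
Route B: 14 + 3 + 16 + 18 + 25 + 23 = 99

91 — Route A is the shortest.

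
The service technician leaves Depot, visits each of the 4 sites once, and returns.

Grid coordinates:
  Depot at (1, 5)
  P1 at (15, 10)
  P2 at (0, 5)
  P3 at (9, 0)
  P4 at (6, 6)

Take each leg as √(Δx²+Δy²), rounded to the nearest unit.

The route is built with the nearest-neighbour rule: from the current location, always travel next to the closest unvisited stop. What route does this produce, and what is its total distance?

Nearest-neighbour total = 41; route Depot → P2 → P4 → P3 → P1 → Depot.

From Depot: distances to unvisited — P2=1, P4=5, P3=9, P1=15. Nearest is P2 (1).
From P2: distances to unvisited — P4=6, P3=10, P1=16. Nearest is P4 (6).
From P4: distances to unvisited — P3=7, P1=10. Nearest is P3 (7).
From P3: distances to unvisited — P1=12. Nearest is P1 (12).
Return P1→Depot: 15.
Total = 1 + 6 + 7 + 12 + 15 = 41.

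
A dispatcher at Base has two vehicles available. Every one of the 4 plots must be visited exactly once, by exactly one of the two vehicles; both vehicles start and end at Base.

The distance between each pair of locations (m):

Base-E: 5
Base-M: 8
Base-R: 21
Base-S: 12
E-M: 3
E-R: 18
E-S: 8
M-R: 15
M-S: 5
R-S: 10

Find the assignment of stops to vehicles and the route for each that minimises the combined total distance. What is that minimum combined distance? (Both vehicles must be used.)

54 m — the smallest possible combined total.

Try each way of splitting the stops between the two vehicles (each non-empty) and, for each split, find the best tour for each vehicle:
  {E} + {M, R, S}: 10 + 44 = 54
  {M} + {E, R, S}: 16 + 44 = 60
  {E, M} + {R, S}: 16 + 43 = 59
  {R} + {E, M, S}: 42 + 25 = 67
  {E, R} + {M, S}: 44 + 25 = 69
  {M, R} + {E, S}: 44 + 25 = 69
  … (7 splits in total)
Best: vehicle 1 Base → E → Base = 10; vehicle 2 Base → M → S → R → Base = 44; combined 54.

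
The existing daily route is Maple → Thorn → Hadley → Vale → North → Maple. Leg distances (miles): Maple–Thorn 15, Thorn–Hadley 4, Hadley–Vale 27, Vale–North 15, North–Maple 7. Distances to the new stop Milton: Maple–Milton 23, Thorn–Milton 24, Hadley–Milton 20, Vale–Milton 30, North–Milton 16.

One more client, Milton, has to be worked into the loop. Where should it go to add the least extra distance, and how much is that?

Insertion cost between consecutive stops i–j is d(i,Milton) + d(Milton,j) − d(i,j):
  between Maple and Thorn: 23 + 24 − 15 = 32
  between Thorn and Hadley: 24 + 20 − 4 = 40
  between Hadley and Vale: 20 + 30 − 27 = 23
  between Vale and North: 30 + 16 − 15 = 31
  between North and Maple: 16 + 23 − 7 = 32
Cheapest insertion is between Hadley and Vale, adding 23.
New total = 68 + 23 = 91.

+23 miles — insert Milton between Hadley and Vale.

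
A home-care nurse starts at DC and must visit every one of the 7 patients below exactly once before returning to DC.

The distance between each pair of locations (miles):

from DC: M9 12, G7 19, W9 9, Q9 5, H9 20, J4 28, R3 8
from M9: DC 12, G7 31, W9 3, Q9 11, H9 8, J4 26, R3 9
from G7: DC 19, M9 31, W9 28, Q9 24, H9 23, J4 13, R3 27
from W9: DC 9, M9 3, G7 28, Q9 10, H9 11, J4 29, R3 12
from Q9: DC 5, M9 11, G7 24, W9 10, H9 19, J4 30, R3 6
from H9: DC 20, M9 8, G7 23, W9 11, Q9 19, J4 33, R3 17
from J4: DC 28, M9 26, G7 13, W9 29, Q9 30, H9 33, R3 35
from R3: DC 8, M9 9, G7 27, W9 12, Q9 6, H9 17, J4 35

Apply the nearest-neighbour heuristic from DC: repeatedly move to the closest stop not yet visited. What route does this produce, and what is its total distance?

At DC the remaining stops are Q9 5, R3 8, W9 9, M9 12, G7 19, H9 20, J4 28; go to Q9.
At Q9 the remaining stops are R3 6, W9 10, M9 11, H9 19, G7 24, J4 30; go to R3.
At R3 the remaining stops are M9 9, W9 12, H9 17, G7 27, J4 35; go to M9.
At M9 the remaining stops are W9 3, H9 8, J4 26, G7 31; go to W9.
At W9 the remaining stops are H9 11, G7 28, J4 29; go to H9.
At H9 the remaining stops are G7 23, J4 33; go to G7.
At G7 the remaining stops are J4 13; go to J4.
Return J4→DC: 28.
Total = 5 + 6 + 9 + 3 + 11 + 23 + 13 + 28 = 98.

Nearest-neighbour total = 98 miles; route DC → Q9 → R3 → M9 → W9 → H9 → G7 → J4 → DC.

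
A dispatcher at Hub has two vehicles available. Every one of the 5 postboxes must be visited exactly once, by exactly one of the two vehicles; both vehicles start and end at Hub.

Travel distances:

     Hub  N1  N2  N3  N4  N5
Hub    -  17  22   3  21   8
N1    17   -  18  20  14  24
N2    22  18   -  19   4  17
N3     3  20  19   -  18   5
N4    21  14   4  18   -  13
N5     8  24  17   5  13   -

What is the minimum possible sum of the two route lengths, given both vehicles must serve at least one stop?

Minimum combined distance: 66.

There are 2^4 − 1 = 15 ways to divide the 5 stops into two non-empty groups. For each, the best each vehicle can do is its own shortest tour through its group:
  {N1} + {N2, N3, N4, N5}: 34 + 47 = 81
  {N2} + {N1, N3, N4, N5}: 44 + 52 = 96
  {N1, N2} + {N3, N4, N5}: 57 + 42 = 99
  {N3} + {N1, N2, N4, N5}: 6 + 60 = 66
  {N1, N3} + {N2, N4, N5}: 40 + 47 = 87
  {N2, N3} + {N1, N4, N5}: 44 + 52 = 96
  … (15 splits in total)
Best: vehicle 1 Hub → N3 → Hub = 6; vehicle 2 Hub → N1 → N2 → N4 → N5 → Hub = 60; combined 66.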